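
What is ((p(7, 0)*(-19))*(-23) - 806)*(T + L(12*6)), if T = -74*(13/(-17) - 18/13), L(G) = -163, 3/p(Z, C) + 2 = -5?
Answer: 357057/91 ≈ 3923.7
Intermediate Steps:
p(Z, C) = -3/7 (p(Z, C) = 3/(-2 - 5) = 3/(-7) = 3*(-1/7) = -3/7)
T = 35150/221 (T = -74*(13*(-1/17) - 18*1/13) = -74*(-13/17 - 18/13) = -74*(-475/221) = 35150/221 ≈ 159.05)
((p(7, 0)*(-19))*(-23) - 806)*(T + L(12*6)) = (-3/7*(-19)*(-23) - 806)*(35150/221 - 163) = ((57/7)*(-23) - 806)*(-873/221) = (-1311/7 - 806)*(-873/221) = -6953/7*(-873/221) = 357057/91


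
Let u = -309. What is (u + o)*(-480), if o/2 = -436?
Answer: 566880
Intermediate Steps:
o = -872 (o = 2*(-436) = -872)
(u + o)*(-480) = (-309 - 872)*(-480) = -1181*(-480) = 566880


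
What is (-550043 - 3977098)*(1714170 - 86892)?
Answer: -7366916952198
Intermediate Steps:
(-550043 - 3977098)*(1714170 - 86892) = -4527141*1627278 = -7366916952198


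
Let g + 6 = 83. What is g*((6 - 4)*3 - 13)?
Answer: -539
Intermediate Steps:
g = 77 (g = -6 + 83 = 77)
g*((6 - 4)*3 - 13) = 77*((6 - 4)*3 - 13) = 77*(2*3 - 13) = 77*(6 - 13) = 77*(-7) = -539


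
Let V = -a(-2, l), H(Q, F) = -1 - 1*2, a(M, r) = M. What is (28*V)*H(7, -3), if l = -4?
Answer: -168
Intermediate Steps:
H(Q, F) = -3 (H(Q, F) = -1 - 2 = -3)
V = 2 (V = -1*(-2) = 2)
(28*V)*H(7, -3) = (28*2)*(-3) = 56*(-3) = -168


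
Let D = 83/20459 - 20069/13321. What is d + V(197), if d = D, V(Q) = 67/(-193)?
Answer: -13898657731/7514161061 ≈ -1.8497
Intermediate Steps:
D = -58498004/38933477 (D = 83*(1/20459) - 20069*1/13321 = 83/20459 - 2867/1903 = -58498004/38933477 ≈ -1.5025)
V(Q) = -67/193 (V(Q) = 67*(-1/193) = -67/193)
d = -58498004/38933477 ≈ -1.5025
d + V(197) = -58498004/38933477 - 67/193 = -13898657731/7514161061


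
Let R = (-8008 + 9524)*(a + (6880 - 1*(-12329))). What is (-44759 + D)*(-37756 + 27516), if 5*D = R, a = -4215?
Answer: -46094559232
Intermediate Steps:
R = 22730904 (R = (-8008 + 9524)*(-4215 + (6880 - 1*(-12329))) = 1516*(-4215 + (6880 + 12329)) = 1516*(-4215 + 19209) = 1516*14994 = 22730904)
D = 22730904/5 (D = (⅕)*22730904 = 22730904/5 ≈ 4.5462e+6)
(-44759 + D)*(-37756 + 27516) = (-44759 + 22730904/5)*(-37756 + 27516) = (22507109/5)*(-10240) = -46094559232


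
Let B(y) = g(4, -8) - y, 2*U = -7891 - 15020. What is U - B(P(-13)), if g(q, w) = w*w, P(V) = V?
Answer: -23065/2 ≈ -11533.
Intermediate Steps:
g(q, w) = w²
U = -22911/2 (U = (-7891 - 15020)/2 = (½)*(-22911) = -22911/2 ≈ -11456.)
B(y) = 64 - y (B(y) = (-8)² - y = 64 - y)
U - B(P(-13)) = -22911/2 - (64 - 1*(-13)) = -22911/2 - (64 + 13) = -22911/2 - 1*77 = -22911/2 - 77 = -23065/2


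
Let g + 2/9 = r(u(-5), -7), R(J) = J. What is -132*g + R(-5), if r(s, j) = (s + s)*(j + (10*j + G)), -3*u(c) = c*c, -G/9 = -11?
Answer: 145273/3 ≈ 48424.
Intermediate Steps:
G = 99 (G = -9*(-11) = 99)
u(c) = -c**2/3 (u(c) = -c*c/3 = -c**2/3)
r(s, j) = 2*s*(99 + 11*j) (r(s, j) = (s + s)*(j + (10*j + 99)) = (2*s)*(j + (99 + 10*j)) = (2*s)*(99 + 11*j) = 2*s*(99 + 11*j))
g = -3302/9 (g = -2/9 + 22*(-1/3*(-5)**2)*(9 - 7) = -2/9 + 22*(-1/3*25)*2 = -2/9 + 22*(-25/3)*2 = -2/9 - 1100/3 = -3302/9 ≈ -366.89)
-132*g + R(-5) = -132*(-3302/9) - 5 = 145288/3 - 5 = 145273/3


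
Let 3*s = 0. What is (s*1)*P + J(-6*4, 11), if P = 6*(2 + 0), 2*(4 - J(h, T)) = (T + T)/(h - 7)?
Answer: 135/31 ≈ 4.3548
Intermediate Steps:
J(h, T) = 4 - T/(-7 + h) (J(h, T) = 4 - (T + T)/(2*(h - 7)) = 4 - 2*T/(2*(-7 + h)) = 4 - T/(-7 + h))
s = 0 (s = (⅓)*0 = 0)
P = 12 (P = 6*2 = 12)
(s*1)*P + J(-6*4, 11) = (0*1)*12 + (-28 - 1*11 + 4*(-6*4))/(-7 - 6*4) = 0*12 + (-28 - 11 + 4*(-24))/(-7 - 24) = 0 + (-28 - 11 - 96)/(-31) = 0 - 1/31*(-135) = 0 + 135/31 = 135/31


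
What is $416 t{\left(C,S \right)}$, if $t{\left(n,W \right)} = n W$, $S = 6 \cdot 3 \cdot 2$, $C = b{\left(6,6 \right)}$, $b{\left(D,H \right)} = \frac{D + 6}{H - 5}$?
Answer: $179712$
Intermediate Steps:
$b{\left(D,H \right)} = \frac{6 + D}{-5 + H}$
$C = 12$ ($C = \frac{6 + 6}{-5 + 6} = 1^{-1} \cdot 12 = 1 \cdot 12 = 12$)
$S = 36$ ($S = 18 \cdot 2 = 36$)
$t{\left(n,W \right)} = W n$
$416 t{\left(C,S \right)} = 416 \cdot 36 \cdot 12 = 416 \cdot 432 = 179712$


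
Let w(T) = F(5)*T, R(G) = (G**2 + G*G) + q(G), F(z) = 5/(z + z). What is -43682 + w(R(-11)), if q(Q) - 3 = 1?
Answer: -43559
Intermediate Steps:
q(Q) = 4 (q(Q) = 3 + 1 = 4)
F(z) = 5/(2*z) (F(z) = 5/((2*z)) = 5*(1/(2*z)) = 5/(2*z))
R(G) = 4 + 2*G**2 (R(G) = (G**2 + G*G) + 4 = (G**2 + G**2) + 4 = 2*G**2 + 4 = 4 + 2*G**2)
w(T) = T/2 (w(T) = ((5/2)/5)*T = ((5/2)*(1/5))*T = T/2)
-43682 + w(R(-11)) = -43682 + (4 + 2*(-11)**2)/2 = -43682 + (4 + 2*121)/2 = -43682 + (4 + 242)/2 = -43682 + (1/2)*246 = -43682 + 123 = -43559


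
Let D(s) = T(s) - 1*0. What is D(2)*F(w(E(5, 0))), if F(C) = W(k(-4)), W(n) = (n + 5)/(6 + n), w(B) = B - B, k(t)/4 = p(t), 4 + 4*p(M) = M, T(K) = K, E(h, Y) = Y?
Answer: 3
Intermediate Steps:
p(M) = -1 + M/4
k(t) = -4 + t (k(t) = 4*(-1 + t/4) = -4 + t)
w(B) = 0
W(n) = (5 + n)/(6 + n)
D(s) = s (D(s) = s - 1*0 = s + 0 = s)
F(C) = 3/2 (F(C) = (5 + (-4 - 4))/(6 + (-4 - 4)) = (5 - 8)/(6 - 8) = -3/(-2) = -½*(-3) = 3/2)
D(2)*F(w(E(5, 0))) = 2*(3/2) = 3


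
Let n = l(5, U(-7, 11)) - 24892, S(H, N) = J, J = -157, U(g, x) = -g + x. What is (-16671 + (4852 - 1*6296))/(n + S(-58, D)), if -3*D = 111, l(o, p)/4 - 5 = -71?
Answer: 18115/25313 ≈ 0.71564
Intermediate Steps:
U(g, x) = x - g
l(o, p) = -264 (l(o, p) = 20 + 4*(-71) = 20 - 284 = -264)
D = -37 (D = -⅓*111 = -37)
S(H, N) = -157
n = -25156 (n = -264 - 24892 = -25156)
(-16671 + (4852 - 1*6296))/(n + S(-58, D)) = (-16671 + (4852 - 1*6296))/(-25156 - 157) = (-16671 + (4852 - 6296))/(-25313) = (-16671 - 1444)*(-1/25313) = -18115*(-1/25313) = 18115/25313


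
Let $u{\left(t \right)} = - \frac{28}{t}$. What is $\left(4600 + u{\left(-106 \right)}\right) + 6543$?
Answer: $\frac{590593}{53} \approx 11143.0$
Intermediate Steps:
$\left(4600 + u{\left(-106 \right)}\right) + 6543 = \left(4600 - \frac{28}{-106}\right) + 6543 = \left(4600 - - \frac{14}{53}\right) + 6543 = \left(4600 + \frac{14}{53}\right) + 6543 = \frac{243814}{53} + 6543 = \frac{590593}{53}$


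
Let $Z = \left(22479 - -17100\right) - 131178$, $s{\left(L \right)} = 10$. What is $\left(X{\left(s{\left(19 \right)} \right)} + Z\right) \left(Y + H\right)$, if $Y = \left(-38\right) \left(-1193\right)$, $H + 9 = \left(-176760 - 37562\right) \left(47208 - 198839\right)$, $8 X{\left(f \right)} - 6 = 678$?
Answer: $- \frac{5947993968202689}{2} \approx -2.974 \cdot 10^{15}$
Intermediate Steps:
$X{\left(f \right)} = \frac{171}{2}$ ($X{\left(f \right)} = \frac{3}{4} + \frac{1}{8} \cdot 678 = \frac{3}{4} + \frac{339}{4} = \frac{171}{2}$)
$H = 32497859173$ ($H = -9 + \left(-176760 - 37562\right) \left(47208 - 198839\right) = -9 - -32497859182 = -9 + 32497859182 = 32497859173$)
$Y = 45334$
$Z = -91599$ ($Z = \left(22479 + 17100\right) - 131178 = 39579 - 131178 = -91599$)
$\left(X{\left(s{\left(19 \right)} \right)} + Z\right) \left(Y + H\right) = \left(\frac{171}{2} - 91599\right) \left(45334 + 32497859173\right) = \left(- \frac{183027}{2}\right) 32497904507 = - \frac{5947993968202689}{2}$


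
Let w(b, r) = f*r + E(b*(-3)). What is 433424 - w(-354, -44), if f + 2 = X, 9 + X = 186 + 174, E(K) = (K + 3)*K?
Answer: -682250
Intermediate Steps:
E(K) = K*(3 + K) (E(K) = (3 + K)*K = K*(3 + K))
X = 351 (X = -9 + (186 + 174) = -9 + 360 = 351)
f = 349 (f = -2 + 351 = 349)
w(b, r) = 349*r - 3*b*(3 - 3*b) (w(b, r) = 349*r + (b*(-3))*(3 + b*(-3)) = 349*r + (-3*b)*(3 - 3*b) = 349*r - 3*b*(3 - 3*b))
433424 - w(-354, -44) = 433424 - (349*(-44) + 9*(-354)*(-1 - 354)) = 433424 - (-15356 + 9*(-354)*(-355)) = 433424 - (-15356 + 1131030) = 433424 - 1*1115674 = 433424 - 1115674 = -682250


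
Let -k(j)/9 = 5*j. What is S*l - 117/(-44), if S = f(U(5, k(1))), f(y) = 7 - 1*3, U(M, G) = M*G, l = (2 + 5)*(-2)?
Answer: -2347/44 ≈ -53.341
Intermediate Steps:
k(j) = -45*j
l = -14 (l = 7*(-2) = -14)
U(M, G) = G*M
f(y) = 4 (f(y) = 7 - 3 = 4)
S = 4
S*l - 117/(-44) = 4*(-14) - 117/(-44) = -56 - 117*(-1/44) = -56 + 117/44 = -2347/44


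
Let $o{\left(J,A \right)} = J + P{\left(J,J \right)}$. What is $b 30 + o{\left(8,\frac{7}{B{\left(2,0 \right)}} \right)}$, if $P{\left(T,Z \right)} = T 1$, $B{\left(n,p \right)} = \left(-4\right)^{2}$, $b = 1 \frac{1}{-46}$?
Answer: $\frac{353}{23} \approx 15.348$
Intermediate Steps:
$b = - \frac{1}{46}$ ($b = 1 \left(- \frac{1}{46}\right) = - \frac{1}{46} \approx -0.021739$)
$B{\left(n,p \right)} = 16$
$P{\left(T,Z \right)} = T$
$o{\left(J,A \right)} = 2 J$ ($o{\left(J,A \right)} = J + J = 2 J$)
$b 30 + o{\left(8,\frac{7}{B{\left(2,0 \right)}} \right)} = \left(- \frac{1}{46}\right) 30 + 2 \cdot 8 = - \frac{15}{23} + 16 = \frac{353}{23}$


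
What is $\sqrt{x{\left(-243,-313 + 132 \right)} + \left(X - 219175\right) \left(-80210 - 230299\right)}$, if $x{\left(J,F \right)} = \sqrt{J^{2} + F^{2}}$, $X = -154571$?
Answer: $\sqrt{116051496714 + \sqrt{91810}} \approx 3.4066 \cdot 10^{5}$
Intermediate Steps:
$x{\left(J,F \right)} = \sqrt{F^{2} + J^{2}}$
$\sqrt{x{\left(-243,-313 + 132 \right)} + \left(X - 219175\right) \left(-80210 - 230299\right)} = \sqrt{\sqrt{\left(-313 + 132\right)^{2} + \left(-243\right)^{2}} + \left(-154571 - 219175\right) \left(-80210 - 230299\right)} = \sqrt{\sqrt{\left(-181\right)^{2} + 59049} - -116051496714} = \sqrt{\sqrt{32761 + 59049} + 116051496714} = \sqrt{\sqrt{91810} + 116051496714} = \sqrt{116051496714 + \sqrt{91810}}$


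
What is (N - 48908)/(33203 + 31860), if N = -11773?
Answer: -60681/65063 ≈ -0.93265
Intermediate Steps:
(N - 48908)/(33203 + 31860) = (-11773 - 48908)/(33203 + 31860) = -60681/65063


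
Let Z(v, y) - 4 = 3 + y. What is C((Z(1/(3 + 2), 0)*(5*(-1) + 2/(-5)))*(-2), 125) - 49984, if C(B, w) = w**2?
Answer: -34359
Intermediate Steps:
Z(v, y) = 7 + y (Z(v, y) = 4 + (3 + y) = 7 + y)
C((Z(1/(3 + 2), 0)*(5*(-1) + 2/(-5)))*(-2), 125) - 49984 = 125**2 - 49984 = 15625 - 49984 = -34359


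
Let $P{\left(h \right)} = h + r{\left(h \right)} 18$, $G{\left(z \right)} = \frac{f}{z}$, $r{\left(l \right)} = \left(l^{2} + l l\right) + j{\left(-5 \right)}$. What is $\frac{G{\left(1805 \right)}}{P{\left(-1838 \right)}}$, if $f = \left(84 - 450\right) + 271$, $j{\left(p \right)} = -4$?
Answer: $- \frac{1}{2310682606} \approx -4.3277 \cdot 10^{-10}$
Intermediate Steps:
$f = -95$ ($f = -366 + 271 = -95$)
$r{\left(l \right)} = -4 + 2 l^{2}$ ($r{\left(l \right)} = \left(l^{2} + l l\right) - 4 = \left(l^{2} + l^{2}\right) - 4 = 2 l^{2} - 4 = -4 + 2 l^{2}$)
$G{\left(z \right)} = - \frac{95}{z}$
$P{\left(h \right)} = -72 + h + 36 h^{2}$ ($P{\left(h \right)} = h + \left(-4 + 2 h^{2}\right) 18 = h + \left(-72 + 36 h^{2}\right) = -72 + h + 36 h^{2}$)
$\frac{G{\left(1805 \right)}}{P{\left(-1838 \right)}} = \frac{\left(-95\right) \frac{1}{1805}}{-72 - 1838 + 36 \left(-1838\right)^{2}} = \frac{\left(-95\right) \frac{1}{1805}}{-72 - 1838 + 36 \cdot 3378244} = - \frac{1}{19 \left(-72 - 1838 + 121616784\right)} = - \frac{1}{19 \cdot 121614874} = \left(- \frac{1}{19}\right) \frac{1}{121614874} = - \frac{1}{2310682606}$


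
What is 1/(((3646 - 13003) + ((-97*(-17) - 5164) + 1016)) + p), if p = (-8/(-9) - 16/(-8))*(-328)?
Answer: -9/115232 ≈ -7.8103e-5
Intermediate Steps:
p = -8528/9 (p = (-8*(-1/9) - 16*(-1/8))*(-328) = (8/9 + 2)*(-328) = (26/9)*(-328) = -8528/9 ≈ -947.56)
1/(((3646 - 13003) + ((-97*(-17) - 5164) + 1016)) + p) = 1/(((3646 - 13003) + ((-97*(-17) - 5164) + 1016)) - 8528/9) = 1/((-9357 + ((1649 - 5164) + 1016)) - 8528/9) = 1/((-9357 + (-3515 + 1016)) - 8528/9) = 1/((-9357 - 2499) - 8528/9) = 1/(-11856 - 8528/9) = 1/(-115232/9) = -9/115232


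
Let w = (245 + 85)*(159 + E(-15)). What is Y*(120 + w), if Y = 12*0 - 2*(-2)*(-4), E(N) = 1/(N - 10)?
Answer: -4206144/5 ≈ -8.4123e+5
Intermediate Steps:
E(N) = 1/(-10 + N)
w = 262284/5 (w = (245 + 85)*(159 + 1/(-10 - 15)) = 330*(159 + 1/(-25)) = 330*(159 - 1/25) = 330*(3974/25) = 262284/5 ≈ 52457.)
Y = -16 (Y = 0 + 4*(-4) = 0 - 16 = -16)
Y*(120 + w) = -16*(120 + 262284/5) = -16*262884/5 = -4206144/5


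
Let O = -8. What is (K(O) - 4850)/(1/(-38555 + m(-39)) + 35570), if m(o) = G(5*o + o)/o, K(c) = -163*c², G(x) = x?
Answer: -196368606/457062643 ≈ -0.42963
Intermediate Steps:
m(o) = 6 (m(o) = (5*o + o)/o = (6*o)/o = 6)
(K(O) - 4850)/(1/(-38555 + m(-39)) + 35570) = (-163*(-8)² - 4850)/(1/(-38555 + 6) + 35570) = (-163*64 - 4850)/(1/(-38549) + 35570) = (-10432 - 4850)/(-1/38549 + 35570) = -15282/1371187929/38549 = -15282*38549/1371187929 = -196368606/457062643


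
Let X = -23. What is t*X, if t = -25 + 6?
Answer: 437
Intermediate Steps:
t = -19
t*X = -19*(-23) = 437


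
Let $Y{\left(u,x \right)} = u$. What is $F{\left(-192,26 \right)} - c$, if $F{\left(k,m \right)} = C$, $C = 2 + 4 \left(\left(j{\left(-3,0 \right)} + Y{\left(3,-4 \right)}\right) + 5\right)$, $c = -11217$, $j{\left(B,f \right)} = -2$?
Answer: $11243$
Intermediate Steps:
$C = 26$ ($C = 2 + 4 \left(\left(-2 + 3\right) + 5\right) = 2 + 4 \left(1 + 5\right) = 2 + 4 \cdot 6 = 2 + 24 = 26$)
$F{\left(k,m \right)} = 26$
$F{\left(-192,26 \right)} - c = 26 - -11217 = 26 + 11217 = 11243$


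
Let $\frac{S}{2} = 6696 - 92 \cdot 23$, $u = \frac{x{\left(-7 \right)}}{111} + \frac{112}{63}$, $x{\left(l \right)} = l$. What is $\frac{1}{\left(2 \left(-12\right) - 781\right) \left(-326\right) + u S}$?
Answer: $\frac{333}{92619550} \approx 3.5954 \cdot 10^{-6}$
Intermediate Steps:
$u = \frac{571}{333}$ ($u = - \frac{7}{111} + \frac{112}{63} = \left(-7\right) \frac{1}{111} + 112 \cdot \frac{1}{63} = - \frac{7}{111} + \frac{16}{9} = \frac{571}{333} \approx 1.7147$)
$S = 9160$ ($S = 2 \left(6696 - 92 \cdot 23\right) = 2 \left(6696 - 2116\right) = 2 \cdot 4580 = 9160$)
$\frac{1}{\left(2 \left(-12\right) - 781\right) \left(-326\right) + u S} = \frac{1}{\left(2 \left(-12\right) - 781\right) \left(-326\right) + \frac{571}{333} \cdot 9160} = \frac{1}{\left(-24 - 781\right) \left(-326\right) + \frac{5230360}{333}} = \frac{1}{\left(-805\right) \left(-326\right) + \frac{5230360}{333}} = \frac{1}{262430 + \frac{5230360}{333}} = \frac{1}{\frac{92619550}{333}} = \frac{333}{92619550}$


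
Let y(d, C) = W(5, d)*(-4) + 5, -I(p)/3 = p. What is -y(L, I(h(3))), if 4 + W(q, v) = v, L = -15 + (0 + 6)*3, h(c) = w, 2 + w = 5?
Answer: -9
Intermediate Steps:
w = 3 (w = -2 + 5 = 3)
h(c) = 3
I(p) = -3*p
L = 3 (L = -15 + 6*3 = -15 + 18 = 3)
W(q, v) = -4 + v
y(d, C) = 21 - 4*d (y(d, C) = (-4 + d)*(-4) + 5 = (16 - 4*d) + 5 = 21 - 4*d)
-y(L, I(h(3))) = -(21 - 4*3) = -(21 - 12) = -1*9 = -9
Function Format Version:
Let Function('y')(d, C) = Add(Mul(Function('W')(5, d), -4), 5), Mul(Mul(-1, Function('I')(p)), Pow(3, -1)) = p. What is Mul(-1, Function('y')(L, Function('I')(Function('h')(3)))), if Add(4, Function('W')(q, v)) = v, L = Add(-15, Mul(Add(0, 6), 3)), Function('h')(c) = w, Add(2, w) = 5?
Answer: -9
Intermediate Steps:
w = 3 (w = Add(-2, 5) = 3)
Function('h')(c) = 3
Function('I')(p) = Mul(-3, p)
L = 3 (L = Add(-15, Mul(6, 3)) = Add(-15, 18) = 3)
Function('W')(q, v) = Add(-4, v)
Function('y')(d, C) = Add(21, Mul(-4, d)) (Function('y')(d, C) = Add(Mul(Add(-4, d), -4), 5) = Add(Add(16, Mul(-4, d)), 5) = Add(21, Mul(-4, d)))
Mul(-1, Function('y')(L, Function('I')(Function('h')(3)))) = Mul(-1, Add(21, Mul(-4, 3))) = Mul(-1, Add(21, -12)) = Mul(-1, 9) = -9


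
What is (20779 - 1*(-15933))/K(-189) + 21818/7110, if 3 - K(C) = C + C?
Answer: 44889163/451485 ≈ 99.426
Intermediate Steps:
K(C) = 3 - 2*C (K(C) = 3 - (C + C) = 3 - 2*C)
(20779 - 1*(-15933))/K(-189) + 21818/7110 = (20779 - 1*(-15933))/(3 - 2*(-189)) + 21818/7110 = (20779 + 15933)/(3 + 378) + 21818*(1/7110) = 36712/381 + 10909/3555 = 44889163/451485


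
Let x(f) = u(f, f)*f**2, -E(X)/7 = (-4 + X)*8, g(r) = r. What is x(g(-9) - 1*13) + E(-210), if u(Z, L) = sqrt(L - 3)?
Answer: 11984 + 2420*I ≈ 11984.0 + 2420.0*I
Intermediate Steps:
u(Z, L) = sqrt(-3 + L)
E(X) = 224 - 56*X (E(X) = -7*(-4 + X)*8 = -7*(-32 + 8*X) = 224 - 56*X)
x(f) = f**2*sqrt(-3 + f) (x(f) = sqrt(-3 + f)*f**2 = f**2*sqrt(-3 + f))
x(g(-9) - 1*13) + E(-210) = (-9 - 1*13)**2*sqrt(-3 + (-9 - 1*13)) + (224 - 56*(-210)) = (-9 - 13)**2*sqrt(-3 + (-9 - 13)) + (224 + 11760) = (-22)**2*sqrt(-3 - 22) + 11984 = 484*sqrt(-25) + 11984 = 484*(5*I) + 11984 = 2420*I + 11984 = 11984 + 2420*I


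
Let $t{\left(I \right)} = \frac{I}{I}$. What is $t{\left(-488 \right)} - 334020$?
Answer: $-334019$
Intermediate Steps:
$t{\left(I \right)} = 1$
$t{\left(-488 \right)} - 334020 = 1 - 334020 = -334019$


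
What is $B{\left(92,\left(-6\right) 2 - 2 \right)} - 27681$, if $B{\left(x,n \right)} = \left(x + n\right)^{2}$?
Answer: $-21597$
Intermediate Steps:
$B{\left(x,n \right)} = \left(n + x\right)^{2}$
$B{\left(92,\left(-6\right) 2 - 2 \right)} - 27681 = \left(\left(\left(-6\right) 2 - 2\right) + 92\right)^{2} - 27681 = \left(\left(-12 - 2\right) + 92\right)^{2} - 27681 = \left(-14 + 92\right)^{2} - 27681 = 78^{2} - 27681 = 6084 - 27681 = -21597$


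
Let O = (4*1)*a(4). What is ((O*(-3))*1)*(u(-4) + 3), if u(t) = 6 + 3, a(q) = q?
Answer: -576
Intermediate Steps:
O = 16 (O = (4*1)*4 = 4*4 = 16)
u(t) = 9
((O*(-3))*1)*(u(-4) + 3) = ((16*(-3))*1)*(9 + 3) = -48*1*12 = -48*12 = -576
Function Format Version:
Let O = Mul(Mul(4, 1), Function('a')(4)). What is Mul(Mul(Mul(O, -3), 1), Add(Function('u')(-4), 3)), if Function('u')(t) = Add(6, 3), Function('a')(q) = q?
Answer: -576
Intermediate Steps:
O = 16 (O = Mul(Mul(4, 1), 4) = Mul(4, 4) = 16)
Function('u')(t) = 9
Mul(Mul(Mul(O, -3), 1), Add(Function('u')(-4), 3)) = Mul(Mul(Mul(16, -3), 1), Add(9, 3)) = Mul(Mul(-48, 1), 12) = Mul(-48, 12) = -576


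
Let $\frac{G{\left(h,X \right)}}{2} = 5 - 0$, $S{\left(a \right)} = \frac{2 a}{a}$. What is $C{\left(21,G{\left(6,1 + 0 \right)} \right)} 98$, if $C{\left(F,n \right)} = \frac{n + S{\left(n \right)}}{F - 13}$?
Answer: $147$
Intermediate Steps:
$S{\left(a \right)} = 2$
$G{\left(h,X \right)} = 10$ ($G{\left(h,X \right)} = 2 \left(5 - 0\right) = 2 \left(5 + 0\right) = 2 \cdot 5 = 10$)
$C{\left(F,n \right)} = \frac{2 + n}{-13 + F}$ ($C{\left(F,n \right)} = \frac{n + 2}{F - 13} = \frac{2 + n}{-13 + F}$)
$C{\left(21,G{\left(6,1 + 0 \right)} \right)} 98 = \frac{2 + 10}{-13 + 21} \cdot 98 = \frac{1}{8} \cdot 12 \cdot 98 = \frac{3}{2} \cdot 98 = 147$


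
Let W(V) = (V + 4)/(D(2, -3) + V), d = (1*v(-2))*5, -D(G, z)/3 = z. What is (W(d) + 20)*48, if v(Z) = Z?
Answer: 1248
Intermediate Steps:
D(G, z) = -3*z
d = -10 (d = (1*(-2))*5 = -2*5 = -10)
W(V) = (4 + V)/(9 + V) (W(V) = (V + 4)/(-3*(-3) + V) = (4 + V)/(9 + V))
(W(d) + 20)*48 = ((4 - 10)/(9 - 10) + 20)*48 = (-6/(-1) + 20)*48 = (-1*(-6) + 20)*48 = (6 + 20)*48 = 26*48 = 1248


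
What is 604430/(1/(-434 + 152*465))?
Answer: 42458789780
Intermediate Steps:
604430/(1/(-434 + 152*465)) = 604430/(1/(-434 + 70680)) = 604430/(1/70246) = 604430*70246 = 42458789780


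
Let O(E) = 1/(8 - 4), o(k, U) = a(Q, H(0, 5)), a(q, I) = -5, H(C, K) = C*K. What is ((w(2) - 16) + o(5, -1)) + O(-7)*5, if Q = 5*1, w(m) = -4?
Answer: -95/4 ≈ -23.750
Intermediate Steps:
Q = 5
o(k, U) = -5
O(E) = ¼ (O(E) = 1/4 = ¼)
((w(2) - 16) + o(5, -1)) + O(-7)*5 = ((-4 - 16) - 5) + (¼)*5 = (-20 - 5) + 5/4 = -25 + 5/4 = -95/4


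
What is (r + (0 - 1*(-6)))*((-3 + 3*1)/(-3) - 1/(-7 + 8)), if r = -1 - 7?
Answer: 2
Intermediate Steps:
r = -8
(r + (0 - 1*(-6)))*((-3 + 3*1)/(-3) - 1/(-7 + 8)) = (-8 + (0 - 1*(-6)))*((-3 + 3*1)/(-3) - 1/(-7 + 8)) = (-8 + (0 + 6))*((-3 + 3)*(-⅓) - 1/1) = (-8 + 6)*(0*(-⅓) - 1*1) = -2*(0 - 1) = -2*(-1) = 2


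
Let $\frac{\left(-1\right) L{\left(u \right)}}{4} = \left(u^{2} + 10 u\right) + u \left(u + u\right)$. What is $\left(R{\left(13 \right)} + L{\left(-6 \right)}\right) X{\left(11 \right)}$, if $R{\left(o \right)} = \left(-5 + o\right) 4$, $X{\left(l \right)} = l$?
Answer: $-1760$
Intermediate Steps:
$L{\left(u \right)} = - 40 u - 12 u^{2}$ ($L{\left(u \right)} = - 4 \left(\left(u^{2} + 10 u\right) + u \left(u + u\right)\right) = - 4 \left(\left(u^{2} + 10 u\right) + u 2 u\right) = - 4 \left(\left(u^{2} + 10 u\right) + 2 u^{2}\right) = - 4 \left(3 u^{2} + 10 u\right) = - 40 u - 12 u^{2}$)
$R{\left(o \right)} = -20 + 4 o$
$\left(R{\left(13 \right)} + L{\left(-6 \right)}\right) X{\left(11 \right)} = \left(\left(-20 + 4 \cdot 13\right) - - 24 \left(10 + 3 \left(-6\right)\right)\right) 11 = \left(\left(-20 + 52\right) - - 24 \left(10 - 18\right)\right) 11 = \left(32 - \left(-24\right) \left(-8\right)\right) 11 = \left(32 - 192\right) 11 = \left(-160\right) 11 = -1760$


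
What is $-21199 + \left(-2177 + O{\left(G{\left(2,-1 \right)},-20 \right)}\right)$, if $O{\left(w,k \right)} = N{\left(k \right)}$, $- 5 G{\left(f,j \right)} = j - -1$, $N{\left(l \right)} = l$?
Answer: $-23396$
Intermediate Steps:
$G{\left(f,j \right)} = - \frac{1}{5} - \frac{j}{5}$ ($G{\left(f,j \right)} = - \frac{j - -1}{5} = - \frac{j + 1}{5} = - \frac{1 + j}{5} = - \frac{1}{5} - \frac{j}{5}$)
$O{\left(w,k \right)} = k$
$-21199 + \left(-2177 + O{\left(G{\left(2,-1 \right)},-20 \right)}\right) = -21199 - 2197 = -23396$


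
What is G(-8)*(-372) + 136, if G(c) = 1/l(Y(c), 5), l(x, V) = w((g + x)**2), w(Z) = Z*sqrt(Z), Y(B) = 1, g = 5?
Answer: 2417/18 ≈ 134.28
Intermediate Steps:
w(Z) = Z**(3/2)
l(x, V) = ((5 + x)**2)**(3/2)
G(c) = 1/216 (G(c) = 1/(((5 + 1)**2)**(3/2)) = 1/((6**2)**(3/2)) = 1/(36**(3/2)) = 1/216)
G(-8)*(-372) + 136 = (1/216)*(-372) + 136 = -31/18 + 136 = 2417/18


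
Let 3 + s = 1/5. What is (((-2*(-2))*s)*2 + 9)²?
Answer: 4489/25 ≈ 179.56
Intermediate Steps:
s = -14/5 (s = -3 + 1/5 = -3 + ⅕ = -14/5 ≈ -2.8000)
(((-2*(-2))*s)*2 + 9)² = ((-2*(-2)*(-14/5))*2 + 9)² = ((4*(-14/5))*2 + 9)² = (-56/5*2 + 9)² = (-112/5 + 9)² = (-67/5)² = 4489/25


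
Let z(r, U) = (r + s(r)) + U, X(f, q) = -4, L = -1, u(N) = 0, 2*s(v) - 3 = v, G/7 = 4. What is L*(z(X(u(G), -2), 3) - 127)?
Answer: 257/2 ≈ 128.50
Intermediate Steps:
G = 28 (G = 7*4 = 28)
s(v) = 3/2 + v/2
z(r, U) = 3/2 + U + 3*r/2 (z(r, U) = (r + (3/2 + r/2)) + U = (3/2 + 3*r/2) + U = 3/2 + U + 3*r/2)
L*(z(X(u(G), -2), 3) - 127) = -((3/2 + 3 + (3/2)*(-4)) - 127) = -((3/2 + 3 - 6) - 127) = -(-3/2 - 127) = -1*(-257/2) = 257/2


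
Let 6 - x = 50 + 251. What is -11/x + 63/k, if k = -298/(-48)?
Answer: 447679/43955 ≈ 10.185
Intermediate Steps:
k = 149/24 (k = -298*(-1/48) = 149/24 ≈ 6.2083)
x = -295 (x = 6 - (50 + 251) = 6 - 1*301 = 6 - 301 = -295)
-11/x + 63/k = -11/(-295) + 63/(149/24) = -11*(-1/295) + 63*(24/149) = 11/295 + 1512/149 = 447679/43955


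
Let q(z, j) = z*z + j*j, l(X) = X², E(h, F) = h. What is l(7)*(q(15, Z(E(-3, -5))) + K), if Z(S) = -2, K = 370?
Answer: 29351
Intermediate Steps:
q(z, j) = j² + z² (q(z, j) = z² + j² = j² + z²)
l(7)*(q(15, Z(E(-3, -5))) + K) = 7²*(((-2)² + 15²) + 370) = 49*((4 + 225) + 370) = 49*(229 + 370) = 49*599 = 29351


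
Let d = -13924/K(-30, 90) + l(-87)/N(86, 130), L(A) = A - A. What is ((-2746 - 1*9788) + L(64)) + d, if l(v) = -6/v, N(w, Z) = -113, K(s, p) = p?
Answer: -1871140874/147465 ≈ -12689.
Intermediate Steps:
L(A) = 0
d = -22814564/147465 (d = -13924/90 - 6/(-87)/(-113) = -13924*1/90 - 6*(-1/87)*(-1/113) = -6962/45 + (2/29)*(-1/113) = -6962/45 - 2/3277 = -22814564/147465 ≈ -154.71)
((-2746 - 1*9788) + L(64)) + d = ((-2746 - 1*9788) + 0) - 22814564/147465 = ((-2746 - 9788) + 0) - 22814564/147465 = (-12534 + 0) - 22814564/147465 = -12534 - 22814564/147465 = -1871140874/147465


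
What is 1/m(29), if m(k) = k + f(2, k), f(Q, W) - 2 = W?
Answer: 1/60 ≈ 0.016667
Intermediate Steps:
f(Q, W) = 2 + W
m(k) = 2 + 2*k (m(k) = k + (2 + k) = 2 + 2*k)
1/m(29) = 1/(2 + 2*29) = 1/(2 + 58) = 1/60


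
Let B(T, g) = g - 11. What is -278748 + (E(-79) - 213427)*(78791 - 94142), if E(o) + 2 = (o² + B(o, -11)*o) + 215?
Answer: 3150283737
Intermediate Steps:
B(T, g) = -11 + g
E(o) = 213 + o² - 22*o (E(o) = -2 + ((o² + (-11 - 11)*o) + 215) = -2 + ((o² - 22*o) + 215) = -2 + (215 + o² - 22*o) = 213 + o² - 22*o)
-278748 + (E(-79) - 213427)*(78791 - 94142) = -278748 + ((213 + (-79)² - 22*(-79)) - 213427)*(78791 - 94142) = -278748 + ((213 + 6241 + 1738) - 213427)*(-15351) = -278748 + (8192 - 213427)*(-15351) = -278748 - 205235*(-15351) = -278748 + 3150562485 = 3150283737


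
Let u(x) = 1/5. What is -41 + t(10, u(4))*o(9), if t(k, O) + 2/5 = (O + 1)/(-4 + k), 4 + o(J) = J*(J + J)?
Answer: -363/5 ≈ -72.600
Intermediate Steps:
o(J) = -4 + 2*J² (o(J) = -4 + J*(J + J) = -4 + J*(2*J) = -4 + 2*J²)
u(x) = ⅕
t(k, O) = -⅖ + (1 + O)/(-4 + k) (t(k, O) = -⅖ + (O + 1)/(-4 + k) = -⅖ + (1 + O)/(-4 + k))
-41 + t(10, u(4))*o(9) = -41 + ((13 - 2*10 + 5*(⅕))/(5*(-4 + 10)))*(-4 + 2*9²) = -41 + ((⅕)*(13 - 20 + 1)/6)*(-4 + 2*81) = -41 + ((⅕)*(⅙)*(-6))*(-4 + 162) = -41 - ⅕*158 = -41 - 158/5 = -363/5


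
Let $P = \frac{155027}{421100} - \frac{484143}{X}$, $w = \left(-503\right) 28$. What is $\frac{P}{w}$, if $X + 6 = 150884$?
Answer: $\frac{90241226797}{447411539083600} \approx 0.0002017$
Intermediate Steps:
$X = 150878$ ($X = -6 + 150884 = 150878$)
$w = -14084$
$P = - \frac{90241226797}{31767362900}$ ($P = \frac{155027}{421100} - \frac{484143}{150878} = - \frac{90241226797}{31767362900} \approx -2.8407$)
$\frac{P}{w} = - \frac{90241226797}{31767362900 \left(-14084\right)} = \left(- \frac{90241226797}{31767362900}\right) \left(- \frac{1}{14084}\right) = \frac{90241226797}{447411539083600}$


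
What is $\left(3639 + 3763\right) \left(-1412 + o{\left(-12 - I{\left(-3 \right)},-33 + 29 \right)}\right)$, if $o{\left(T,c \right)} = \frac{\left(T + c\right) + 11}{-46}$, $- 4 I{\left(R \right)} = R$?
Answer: $- \frac{41802795}{4} \approx -1.0451 \cdot 10^{7}$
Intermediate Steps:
$I{\left(R \right)} = - \frac{R}{4}$
$o{\left(T,c \right)} = - \frac{11}{46} - \frac{T}{46} - \frac{c}{46}$ ($o{\left(T,c \right)} = \left(11 + T + c\right) \left(- \frac{1}{46}\right) = - \frac{11}{46} - \frac{T}{46} - \frac{c}{46}$)
$\left(3639 + 3763\right) \left(-1412 + o{\left(-12 - I{\left(-3 \right)},-33 + 29 \right)}\right) = \left(3639 + 3763\right) \left(-1412 - \left(\frac{11}{46} + \frac{-33 + 29}{46} + \frac{-12 - \left(- \frac{1}{4}\right) \left(-3\right)}{46}\right)\right) = 7402 \left(-1412 - \left(\frac{7}{46} + \frac{-12 - \frac{3}{4}}{46}\right)\right) = 7402 \left(-1412 - - \frac{1}{8}\right) = 7402 \left(-1412 + \left(- \frac{11}{46} + \frac{51}{184} + \frac{2}{23}\right)\right) = 7402 \left(-1412 + \frac{1}{8}\right) = 7402 \left(- \frac{11295}{8}\right) = - \frac{41802795}{4}$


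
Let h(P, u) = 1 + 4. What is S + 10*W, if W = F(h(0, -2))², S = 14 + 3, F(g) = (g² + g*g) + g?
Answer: 30267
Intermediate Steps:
h(P, u) = 5
F(g) = g + 2*g² (F(g) = (g² + g²) + g = 2*g² + g = g + 2*g²)
S = 17
W = 3025 (W = (5*(1 + 2*5))² = (5*(1 + 10))² = (5*11)² = 55² = 3025)
S + 10*W = 17 + 10*3025 = 17 + 30250 = 30267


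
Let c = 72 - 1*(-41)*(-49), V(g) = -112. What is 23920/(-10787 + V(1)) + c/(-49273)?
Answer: -165356971/76718061 ≈ -2.1554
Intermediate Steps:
c = -1937 (c = 72 + 41*(-49) = 72 - 2009 = -1937)
23920/(-10787 + V(1)) + c/(-49273) = 23920/(-10787 - 112) - 1937/(-49273) = 23920/(-10899) - 1937*(-1/49273) = 23920*(-1/10899) + 1937/49273 = -23920/10899 + 1937/49273 = -165356971/76718061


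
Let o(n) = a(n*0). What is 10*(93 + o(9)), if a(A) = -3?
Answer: 900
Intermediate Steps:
o(n) = -3
10*(93 + o(9)) = 10*(93 - 3) = 10*90 = 900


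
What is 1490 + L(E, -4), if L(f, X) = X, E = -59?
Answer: 1486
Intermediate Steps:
1490 + L(E, -4) = 1490 - 4 = 1486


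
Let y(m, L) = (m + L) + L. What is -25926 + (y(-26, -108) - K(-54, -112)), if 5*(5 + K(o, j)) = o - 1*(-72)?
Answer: -130833/5 ≈ -26167.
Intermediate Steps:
K(o, j) = 47/5 + o/5 (K(o, j) = -5 + (o - 1*(-72))/5 = -5 + (o + 72)/5 = -5 + (72 + o)/5 = -5 + (72/5 + o/5) = 47/5 + o/5)
y(m, L) = m + 2*L (y(m, L) = (L + m) + L = m + 2*L)
-25926 + (y(-26, -108) - K(-54, -112)) = -25926 + ((-26 + 2*(-108)) - (47/5 + (⅕)*(-54))) = -25926 + ((-26 - 216) - (47/5 - 54/5)) = -25926 + (-242 - 1*(-7/5)) = -25926 + (-242 + 7/5) = -25926 - 1203/5 = -130833/5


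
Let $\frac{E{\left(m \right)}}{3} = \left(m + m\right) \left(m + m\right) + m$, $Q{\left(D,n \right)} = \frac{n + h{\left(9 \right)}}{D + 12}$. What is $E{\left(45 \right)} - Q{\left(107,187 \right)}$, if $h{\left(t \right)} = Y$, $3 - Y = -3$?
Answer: $\frac{2907572}{119} \approx 24433.0$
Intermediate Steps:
$Y = 6$ ($Y = 3 - -3 = 3 + 3 = 6$)
$h{\left(t \right)} = 6$
$Q{\left(D,n \right)} = \frac{6 + n}{12 + D}$ ($Q{\left(D,n \right)} = \frac{n + 6}{D + 12} = \frac{6 + n}{12 + D}$)
$E{\left(m \right)} = 3 m + 12 m^{2}$ ($E{\left(m \right)} = 3 \left(\left(m + m\right) \left(m + m\right) + m\right) = 3 \left(2 m 2 m + m\right) = 3 \left(4 m^{2} + m\right) = 3 \left(m + 4 m^{2}\right) = 3 m + 12 m^{2}$)
$E{\left(45 \right)} - Q{\left(107,187 \right)} = 3 \cdot 45 \left(1 + 4 \cdot 45\right) - \frac{6 + 187}{12 + 107} = 3 \cdot 45 \left(1 + 180\right) - \frac{1}{119} \cdot 193 = 3 \cdot 45 \cdot 181 - \frac{1}{119} \cdot 193 = 24435 - \frac{193}{119} = \frac{2907572}{119}$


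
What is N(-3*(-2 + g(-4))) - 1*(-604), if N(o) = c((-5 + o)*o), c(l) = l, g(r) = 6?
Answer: 808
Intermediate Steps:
N(o) = o*(-5 + o) (N(o) = (-5 + o)*o = o*(-5 + o))
N(-3*(-2 + g(-4))) - 1*(-604) = (-3*(-2 + 6))*(-5 - 3*(-2 + 6)) - 1*(-604) = (-3*4)*(-5 - 3*4) + 604 = -12*(-5 - 12) + 604 = -12*(-17) + 604 = 204 + 604 = 808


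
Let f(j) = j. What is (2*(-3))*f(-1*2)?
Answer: 12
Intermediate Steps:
(2*(-3))*f(-1*2) = (2*(-3))*(-1*2) = -6*(-2) = 12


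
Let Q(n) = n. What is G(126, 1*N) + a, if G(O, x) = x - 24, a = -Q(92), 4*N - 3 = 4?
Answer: -457/4 ≈ -114.25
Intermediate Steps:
N = 7/4 (N = ¾ + (¼)*4 = ¾ + 1 = 7/4 ≈ 1.7500)
a = -92 (a = -1*92 = -92)
G(O, x) = -24 + x
G(126, 1*N) + a = (-24 + 1*(7/4)) - 92 = (-24 + 7/4) - 92 = -89/4 - 92 = -457/4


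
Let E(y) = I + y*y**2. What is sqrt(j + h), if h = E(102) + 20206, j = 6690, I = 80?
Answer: 2*sqrt(272046) ≈ 1043.2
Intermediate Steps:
E(y) = 80 + y**3 (E(y) = 80 + y*y**2 = 80 + y**3)
h = 1081494 (h = (80 + 102**3) + 20206 = (80 + 1061208) + 20206 = 1061288 + 20206 = 1081494)
sqrt(j + h) = sqrt(6690 + 1081494) = sqrt(1088184) = 2*sqrt(272046)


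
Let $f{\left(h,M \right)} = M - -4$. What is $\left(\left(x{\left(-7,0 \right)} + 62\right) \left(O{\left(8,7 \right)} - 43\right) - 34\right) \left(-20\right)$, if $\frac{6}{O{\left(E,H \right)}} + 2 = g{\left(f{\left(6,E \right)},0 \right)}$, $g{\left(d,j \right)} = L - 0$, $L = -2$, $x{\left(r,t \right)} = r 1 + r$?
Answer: $43400$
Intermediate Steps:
$x{\left(r,t \right)} = 2 r$ ($x{\left(r,t \right)} = r + r = 2 r$)
$f{\left(h,M \right)} = 4 + M$ ($f{\left(h,M \right)} = M + 4 = 4 + M$)
$g{\left(d,j \right)} = -2$ ($g{\left(d,j \right)} = -2 - 0 = -2 + 0 = -2$)
$O{\left(E,H \right)} = - \frac{3}{2}$ ($O{\left(E,H \right)} = \frac{6}{-2 - 2} = \frac{6}{-4} = 6 \left(- \frac{1}{4}\right) = - \frac{3}{2}$)
$\left(\left(x{\left(-7,0 \right)} + 62\right) \left(O{\left(8,7 \right)} - 43\right) - 34\right) \left(-20\right) = \left(\left(2 \left(-7\right) + 62\right) \left(- \frac{3}{2} - 43\right) - 34\right) \left(-20\right) = \left(\left(-14 + 62\right) \left(- \frac{89}{2}\right) - 34\right) \left(-20\right) = \left(48 \left(- \frac{89}{2}\right) - 34\right) \left(-20\right) = \left(-2136 - 34\right) \left(-20\right) = \left(-2170\right) \left(-20\right) = 43400$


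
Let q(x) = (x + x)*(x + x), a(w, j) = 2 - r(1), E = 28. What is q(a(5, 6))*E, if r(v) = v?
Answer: 112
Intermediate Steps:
a(w, j) = 1 (a(w, j) = 2 - 1*1 = 2 - 1 = 1)
q(x) = 4*x² (q(x) = (2*x)*(2*x) = 4*x²)
q(a(5, 6))*E = (4*1²)*28 = (4*1)*28 = 4*28 = 112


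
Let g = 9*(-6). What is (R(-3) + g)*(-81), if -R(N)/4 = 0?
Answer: 4374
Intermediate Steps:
g = -54
R(N) = 0 (R(N) = -4*0 = 0)
(R(-3) + g)*(-81) = (0 - 54)*(-81) = -54*(-81) = 4374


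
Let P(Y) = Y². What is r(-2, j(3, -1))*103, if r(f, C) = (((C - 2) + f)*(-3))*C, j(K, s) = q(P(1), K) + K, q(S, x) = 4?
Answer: -6489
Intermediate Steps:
j(K, s) = 4 + K
r(f, C) = C*(6 - 3*C - 3*f) (r(f, C) = (((-2 + C) + f)*(-3))*C = ((-2 + C + f)*(-3))*C = (6 - 3*C - 3*f)*C = C*(6 - 3*C - 3*f))
r(-2, j(3, -1))*103 = (3*(4 + 3)*(2 - (4 + 3) - 1*(-2)))*103 = (3*7*(2 - 1*7 + 2))*103 = (3*7*(2 - 7 + 2))*103 = (3*7*(-3))*103 = -63*103 = -6489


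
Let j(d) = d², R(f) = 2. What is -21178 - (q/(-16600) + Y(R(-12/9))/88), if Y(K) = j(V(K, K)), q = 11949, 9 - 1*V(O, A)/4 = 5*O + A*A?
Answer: -3867801361/182600 ≈ -21182.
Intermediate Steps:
V(O, A) = 36 - 20*O - 4*A² (V(O, A) = 36 - 4*(5*O + A*A) = 36 - 4*(5*O + A²) = 36 - 4*(A² + 5*O) = 36 + (-20*O - 4*A²) = 36 - 20*O - 4*A²)
Y(K) = (36 - 20*K - 4*K²)²
-21178 - (q/(-16600) + Y(R(-12/9))/88) = -21178 - (11949/(-16600) + (16*(-9 + 2² + 5*2)²)/88) = -21178 - (11949*(-1/16600) + (16*(-9 + 4 + 10)²)*(1/88)) = -21178 - (-11949/16600 + (16*5²)*(1/88)) = -21178 - (-11949/16600 + (16*25)*(1/88)) = -21178 - (-11949/16600 + 400*(1/88)) = -21178 - (-11949/16600 + 50/11) = -21178 - 1*698561/182600 = -21178 - 698561/182600 = -3867801361/182600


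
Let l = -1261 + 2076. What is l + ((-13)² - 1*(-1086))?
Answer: 2070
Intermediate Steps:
l = 815
l + ((-13)² - 1*(-1086)) = 815 + ((-13)² - 1*(-1086)) = 815 + (169 + 1086) = 815 + 1255 = 2070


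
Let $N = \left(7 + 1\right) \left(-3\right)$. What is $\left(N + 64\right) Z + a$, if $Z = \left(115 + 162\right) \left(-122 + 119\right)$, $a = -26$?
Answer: $-33266$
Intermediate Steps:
$N = -24$ ($N = 8 \left(-3\right) = -24$)
$Z = -831$ ($Z = 277 \left(-3\right) = -831$)
$\left(N + 64\right) Z + a = \left(-24 + 64\right) \left(-831\right) - 26 = 40 \left(-831\right) - 26 = -33240 - 26 = -33266$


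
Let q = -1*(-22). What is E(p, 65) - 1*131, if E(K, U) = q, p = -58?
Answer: -109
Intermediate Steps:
q = 22
E(K, U) = 22
E(p, 65) - 1*131 = 22 - 1*131 = 22 - 131 = -109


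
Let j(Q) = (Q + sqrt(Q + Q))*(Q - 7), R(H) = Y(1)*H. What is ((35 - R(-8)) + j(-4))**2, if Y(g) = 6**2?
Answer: 133721 - 16148*I*sqrt(2) ≈ 1.3372e+5 - 22837.0*I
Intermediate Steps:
Y(g) = 36
R(H) = 36*H
j(Q) = (-7 + Q)*(Q + sqrt(2)*sqrt(Q)) (j(Q) = (Q + sqrt(2*Q))*(-7 + Q) = (Q + sqrt(2)*sqrt(Q))*(-7 + Q) = (-7 + Q)*(Q + sqrt(2)*sqrt(Q)))
((35 - R(-8)) + j(-4))**2 = ((35 - 36*(-8)) + ((-4)**2 - 7*(-4) + sqrt(2)*(-4)**(3/2) - 7*sqrt(2)*sqrt(-4)))**2 = ((35 - 1*(-288)) + (16 + 28 + sqrt(2)*(-8*I) - 7*sqrt(2)*2*I))**2 = ((35 + 288) + (16 + 28 - 8*I*sqrt(2) - 14*I*sqrt(2)))**2 = (323 + (44 - 22*I*sqrt(2)))**2 = (367 - 22*I*sqrt(2))**2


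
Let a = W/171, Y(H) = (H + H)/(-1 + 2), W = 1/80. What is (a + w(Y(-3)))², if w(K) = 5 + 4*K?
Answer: 67557886561/187142400 ≈ 361.00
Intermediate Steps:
W = 1/80 ≈ 0.012500
Y(H) = 2*H (Y(H) = (2*H)/1 = (2*H)*1 = 2*H)
a = 1/13680 (a = (1/80)/171 = (1/80)*(1/171) = 1/13680 ≈ 7.3099e-5)
(a + w(Y(-3)))² = (1/13680 + (5 + 4*(2*(-3))))² = (1/13680 + (5 + 4*(-6)))² = (1/13680 + (5 - 24))² = (1/13680 - 19)² = (-259919/13680)² = 67557886561/187142400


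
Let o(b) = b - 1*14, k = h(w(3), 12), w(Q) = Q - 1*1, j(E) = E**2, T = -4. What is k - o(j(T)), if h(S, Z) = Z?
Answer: 10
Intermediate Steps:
w(Q) = -1 + Q (w(Q) = Q - 1 = -1 + Q)
k = 12
o(b) = -14 + b (o(b) = b - 14 = -14 + b)
k - o(j(T)) = 12 - (-14 + (-4)**2) = 12 - (-14 + 16) = 12 - 1*2 = 12 - 2 = 10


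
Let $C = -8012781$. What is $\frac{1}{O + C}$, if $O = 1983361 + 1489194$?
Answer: $- \frac{1}{4540226} \approx -2.2025 \cdot 10^{-7}$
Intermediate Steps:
$O = 3472555$
$\frac{1}{O + C} = \frac{1}{3472555 - 8012781} = \frac{1}{-4540226} = - \frac{1}{4540226}$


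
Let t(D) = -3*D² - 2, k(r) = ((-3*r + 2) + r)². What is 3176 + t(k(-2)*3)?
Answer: -31818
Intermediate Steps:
k(r) = (2 - 2*r)² (k(r) = ((2 - 3*r) + r)² = (2 - 2*r)²)
t(D) = -2 - 3*D²
3176 + t(k(-2)*3) = 3176 + (-2 - 3*144*(-1 - 2)⁴) = 3176 + (-2 - 3*((4*(-3)²)*3)²) = 3176 + (-2 - 3*((4*9)*3)²) = 3176 + (-2 - 3*(36*3)²) = 3176 + (-2 - 3*108²) = 3176 + (-2 - 3*11664) = 3176 + (-2 - 34992) = 3176 - 34994 = -31818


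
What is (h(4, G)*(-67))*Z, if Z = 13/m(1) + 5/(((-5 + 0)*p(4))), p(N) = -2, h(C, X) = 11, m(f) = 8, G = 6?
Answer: -12529/8 ≈ -1566.1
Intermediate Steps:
Z = 17/8 (Z = 13/8 + 5/(((-5 + 0)*(-2))) = 13*(⅛) + 5/((-5*(-2))) = 13/8 + 5/10 = 13/8 + 5*(⅒) = 13/8 + ½ = 17/8 ≈ 2.1250)
(h(4, G)*(-67))*Z = (11*(-67))*(17/8) = -737*17/8 = -12529/8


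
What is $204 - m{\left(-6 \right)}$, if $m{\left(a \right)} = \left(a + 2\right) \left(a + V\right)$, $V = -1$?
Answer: $176$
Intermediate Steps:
$m{\left(a \right)} = \left(-1 + a\right) \left(2 + a\right)$ ($m{\left(a \right)} = \left(a + 2\right) \left(a - 1\right) = \left(2 + a\right) \left(-1 + a\right) = \left(-1 + a\right) \left(2 + a\right)$)
$204 - m{\left(-6 \right)} = 204 - \left(-2 - 6 + \left(-6\right)^{2}\right) = 204 - \left(-2 - 6 + 36\right) = 204 - 28 = 176$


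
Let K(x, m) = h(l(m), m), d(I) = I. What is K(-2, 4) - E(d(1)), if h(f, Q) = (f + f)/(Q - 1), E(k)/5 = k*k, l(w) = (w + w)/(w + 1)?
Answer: -59/15 ≈ -3.9333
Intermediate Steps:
l(w) = 2*w/(1 + w) (l(w) = (2*w)/(1 + w) = 2*w/(1 + w))
E(k) = 5*k² (E(k) = 5*(k*k) = 5*k²)
h(f, Q) = 2*f/(-1 + Q) (h(f, Q) = (2*f)/(-1 + Q) = 2*f/(-1 + Q))
K(x, m) = 4*m/((1 + m)*(-1 + m)) (K(x, m) = 2*(2*m/(1 + m))/(-1 + m) = 4*m/((1 + m)*(-1 + m)))
K(-2, 4) - E(d(1)) = 4*4/(-1 + 4²) - 5*1² = 4*4/(-1 + 16) - 5 = 4*4/15 - 1*5 = 4*4*(1/15) - 5 = 16/15 - 5 = -59/15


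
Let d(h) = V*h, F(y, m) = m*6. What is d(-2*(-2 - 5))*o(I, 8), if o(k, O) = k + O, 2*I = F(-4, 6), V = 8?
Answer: 2912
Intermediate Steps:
F(y, m) = 6*m
I = 18 (I = (6*6)/2 = (½)*36 = 18)
d(h) = 8*h
o(k, O) = O + k
d(-2*(-2 - 5))*o(I, 8) = (8*(-2*(-2 - 5)))*(8 + 18) = (8*(-2*(-7)))*26 = (8*14)*26 = 112*26 = 2912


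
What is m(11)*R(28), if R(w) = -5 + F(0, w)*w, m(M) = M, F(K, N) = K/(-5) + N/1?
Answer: 8569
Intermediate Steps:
F(K, N) = N - K/5 (F(K, N) = K*(-⅕) + N*1 = -K/5 + N = N - K/5)
R(w) = -5 + w² (R(w) = -5 + (w - ⅕*0)*w = -5 + (w + 0)*w = -5 + w*w = -5 + w²)
m(11)*R(28) = 11*(-5 + 28²) = 11*(-5 + 784) = 11*779 = 8569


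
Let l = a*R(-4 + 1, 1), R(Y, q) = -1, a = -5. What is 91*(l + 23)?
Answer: 2548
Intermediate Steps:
l = 5 (l = -5*(-1) = 5)
91*(l + 23) = 91*(5 + 23) = 91*28 = 2548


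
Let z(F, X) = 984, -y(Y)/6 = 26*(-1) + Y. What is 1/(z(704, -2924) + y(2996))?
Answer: -1/16836 ≈ -5.9397e-5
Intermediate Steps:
y(Y) = 156 - 6*Y (y(Y) = -6*(26*(-1) + Y) = -6*(-26 + Y) = 156 - 6*Y)
1/(z(704, -2924) + y(2996)) = 1/(984 + (156 - 6*2996)) = 1/(984 + (156 - 17976)) = 1/(984 - 17820) = 1/(-16836) = -1/16836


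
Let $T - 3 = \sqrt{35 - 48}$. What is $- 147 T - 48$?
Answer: $-489 - 147 i \sqrt{13} \approx -489.0 - 530.02 i$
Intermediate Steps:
$T = 3 + i \sqrt{13}$ ($T = 3 + \sqrt{35 - 48} = 3 + \sqrt{-13} = 3 + i \sqrt{13} \approx 3.0 + 3.6056 i$)
$- 147 T - 48 = - 147 \left(3 + i \sqrt{13}\right) - 48 = \left(-441 - 147 i \sqrt{13}\right) - 48 = -489 - 147 i \sqrt{13}$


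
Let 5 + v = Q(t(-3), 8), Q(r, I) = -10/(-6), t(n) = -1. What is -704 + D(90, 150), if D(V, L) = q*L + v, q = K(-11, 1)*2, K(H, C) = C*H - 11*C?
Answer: -21922/3 ≈ -7307.3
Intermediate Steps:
K(H, C) = -11*C + C*H
q = -44 (q = (1*(-11 - 11))*2 = (1*(-22))*2 = -22*2 = -44)
Q(r, I) = 5/3 (Q(r, I) = -10*(-⅙) = 5/3)
v = -10/3 (v = -5 + 5/3 = -10/3 ≈ -3.3333)
D(V, L) = -10/3 - 44*L (D(V, L) = -44*L - 10/3 = -10/3 - 44*L)
-704 + D(90, 150) = -704 + (-10/3 - 44*150) = -704 + (-10/3 - 6600) = -704 - 19810/3 = -21922/3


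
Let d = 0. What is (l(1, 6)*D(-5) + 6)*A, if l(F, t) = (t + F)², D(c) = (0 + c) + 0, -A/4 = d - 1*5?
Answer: -4780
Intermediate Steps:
A = 20 (A = -4*(0 - 1*5) = -4*(0 - 5) = -4*(-5) = 20)
D(c) = c (D(c) = c + 0 = c)
l(F, t) = (F + t)²
(l(1, 6)*D(-5) + 6)*A = ((1 + 6)²*(-5) + 6)*20 = (7²*(-5) + 6)*20 = (49*(-5) + 6)*20 = (-245 + 6)*20 = -239*20 = -4780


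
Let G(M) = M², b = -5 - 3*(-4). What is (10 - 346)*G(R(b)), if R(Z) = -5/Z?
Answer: -1200/7 ≈ -171.43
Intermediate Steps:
b = 7 (b = -5 + 12 = 7)
(10 - 346)*G(R(b)) = (10 - 346)*(-5/7)² = -336*(-5*⅐)² = -336*(-5/7)² = -336*25/49 = -1200/7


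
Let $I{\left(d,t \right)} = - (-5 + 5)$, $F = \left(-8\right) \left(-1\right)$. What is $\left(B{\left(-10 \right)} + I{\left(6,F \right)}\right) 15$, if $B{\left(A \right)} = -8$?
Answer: $-120$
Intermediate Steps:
$F = 8$
$I{\left(d,t \right)} = 0$ ($I{\left(d,t \right)} = \left(-1\right) 0 = 0$)
$\left(B{\left(-10 \right)} + I{\left(6,F \right)}\right) 15 = \left(-8 + 0\right) 15 = \left(-8\right) 15 = -120$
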